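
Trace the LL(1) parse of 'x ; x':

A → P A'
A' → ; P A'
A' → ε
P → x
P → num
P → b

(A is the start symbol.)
Stack is shown with the top on the left.

Stack     Input    Action
-------------------------
A $       x ; x $  output A → P A'
P A' $    x ; x $  output P → x
x A' $    x ; x $  match 'x'
A' $      ; x $    output A' → ; P A'
; P A' $  ; x $    match ';'
P A' $    x $      output P → x
x A' $    x $      match 'x'
A' $      $        output A' → ε
$         $        accept

The string is accepted.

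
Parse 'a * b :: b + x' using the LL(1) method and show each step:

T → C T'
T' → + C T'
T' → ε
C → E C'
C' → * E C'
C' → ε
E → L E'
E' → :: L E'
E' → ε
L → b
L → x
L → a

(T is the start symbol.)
Stack is shown with the top on the left.

Stack            Input             Action
-----------------------------------------
T $              a * b :: b + x $  output T → C T'
C T' $           a * b :: b + x $  output C → E C'
E C' T' $        a * b :: b + x $  output E → L E'
L E' C' T' $     a * b :: b + x $  output L → a
a E' C' T' $     a * b :: b + x $  match 'a'
E' C' T' $       * b :: b + x $    output E' → ε
C' T' $          * b :: b + x $    output C' → * E C'
* E C' T' $      * b :: b + x $    match '*'
E C' T' $        b :: b + x $      output E → L E'
L E' C' T' $     b :: b + x $      output L → b
b E' C' T' $     b :: b + x $      match 'b'
E' C' T' $       :: b + x $        output E' → :: L E'
:: L E' C' T' $  :: b + x $        match '::'
L E' C' T' $     b + x $           output L → b
b E' C' T' $     b + x $           match 'b'
E' C' T' $       + x $             output E' → ε
C' T' $          + x $             output C' → ε
T' $             + x $             output T' → + C T'
+ C T' $         + x $             match '+'
C T' $           x $               output C → E C'
E C' T' $        x $               output E → L E'
L E' C' T' $     x $               output L → x
x E' C' T' $     x $               match 'x'
E' C' T' $       $                 output E' → ε
C' T' $          $                 output C' → ε
T' $             $                 output T' → ε
$                $                 accept

The string is accepted.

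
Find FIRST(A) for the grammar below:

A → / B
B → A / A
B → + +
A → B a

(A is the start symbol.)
To compute FIRST(A), examine every production with A on the left-hand side, reading each right-hand side left to right until a non-nullable symbol is reached.

FIRST sets of the other non-terminals involved (by the same procedure, iterated to a fixed point):
  FIRST(B) = { '+', '/' }

From A → / B:
  - '/' is a terminal: add '/' and stop
From A → B a:
  - B is a non-terminal: add FIRST(B) \ {ε} = { '+', '/' }
    B is not nullable, so stop

Collecting: FIRST(A) = { '+', '/' }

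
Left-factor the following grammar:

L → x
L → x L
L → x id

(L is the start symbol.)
Left-factoring transforms A → αβ₁ | αβ₂ into A → αA' and A' → β₁ | β₂
(α is the longest common prefix among the alternatives). Repeat until
no nonterminal has two alternatives with a common prefix.

Round 1: L has alternatives sharing prefix 'x'. Introduce L': L → x L'
  Add: L' → ε
  Add: L' → L
  Add: L' → id

No remaining common prefixes — done.

Resulting grammar:
L → x L'
L' → ε
L' → L
L' → id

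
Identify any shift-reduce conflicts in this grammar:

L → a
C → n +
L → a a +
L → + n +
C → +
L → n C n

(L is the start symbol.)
Yes — I3: [L → a .] vs [L → a . a +]

Augment with L' → L and build the canonical LR(0) collection (I0 = CLOSURE({[L' → . L]}), then GOTO on every symbol after a dot until no new states appear). It has 14 states:
  I0: { [L → . + n +], [L → . a a +], [L → . a], [L → . n C n], [L' → . L] }  — shift
  I1: { [L → + . n +] }  — shift
  I2: { [L' → L .] }  — accept
  I3: { [L → a . a +], [L → a .] }  — shift, reduce
  I4: { [C → . +], [C → . n +], [L → n . C n] }  — shift
  I5: { [C → + .] }  — reduce
  I6: { [L → n C . n] }  — shift
  I7: { [C → n . +] }  — shift
  I8: { [C → n + .] }  — reduce
  I9: { [L → n C n .] }  — reduce
  I10: { [L → a a . +] }  — shift
  I11: { [L → a a + .] }  — reduce
  I12: { [L → + n . +] }  — shift
  I13: { [L → + n + .] }  — reduce

I3 contains reduce item [L → a .] and shift item [L → a . a +] — shift-reduce conflict.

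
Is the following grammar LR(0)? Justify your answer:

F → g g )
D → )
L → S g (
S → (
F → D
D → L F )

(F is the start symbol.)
A grammar is LR(0) if no state in the canonical LR(0) collection has:
  - both a shift item (dot before a terminal) and a complete item (shift-reduce conflict), or
  - two or more complete items (reduce-reduce conflict; the accept item [F' → F .] counts as a complete item here).

Augment with F' → F and build the canonical LR(0) collection (I0 = CLOSURE({[F' → . F]}), then GOTO on every symbol after a dot until no new states appear). It has 14 states:
  I0: { [D → . )], [D → . L F )], [F → . D], [F → . g g )], [F' → . F], [L → . S g (], [S → . (] }  — shift
  I1: { [S → ( .] }  — reduce
  I2: { [D → ) .] }  — reduce
  I3: { [F → D .] }  — reduce
  I4: { [F' → F .] }  — accept
  I5: { [D → . )], [D → . L F )], [D → L . F )], [F → . D], [F → . g g )], [L → . S g (], [S → . (] }  — shift
  I6: { [L → S . g (] }  — shift
  I7: { [F → g . g )] }  — shift
  I8: { [F → g g . )] }  — shift
  I9: { [F → g g ) .] }  — reduce
  I10: { [L → S g . (] }  — shift
  I11: { [L → S g ( .] }  — reduce
  I12: { [D → L F . )] }  — shift
  I13: { [D → L F ) .] }  — reduce

Every state is either a pure shift/goto state or contains exactly one complete item and nothing to shift — no conflicts. The grammar is LR(0).

Answer: Yes, the grammar is LR(0)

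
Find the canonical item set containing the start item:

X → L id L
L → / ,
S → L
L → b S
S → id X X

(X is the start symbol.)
First, augment the grammar with X' → X
I₀ = CLOSURE({ [X' → . X] }):
  [X' → . X] has the dot before X: add [X → . L id L]
  [X → . L id L] has the dot before L: add [L → . / ,], [L → . b S]
No further items can be added.

I₀ = { [L → . / ,], [L → . b S], [X → . L id L], [X' → . X] }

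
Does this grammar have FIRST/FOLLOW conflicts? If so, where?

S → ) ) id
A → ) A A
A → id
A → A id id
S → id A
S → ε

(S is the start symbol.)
No FIRST/FOLLOW conflicts.

Nullable non-terminals: S.

S: nullable alternative(s) S → ε; FOLLOW(S) = { $ }
  S → ) ) id: FIRST \ {ε} = { ')' } — disjoint from FOLLOW(S)
  S → id A: FIRST \ {ε} = { 'id' } — disjoint from FOLLOW(S)
  S → ε: FIRST \ {ε} = { } — this is the only nullable alternative, skip

A has no nullable alternative, so no FIRST/FOLLOW check is needed there.

No FIRST/FOLLOW conflicts found.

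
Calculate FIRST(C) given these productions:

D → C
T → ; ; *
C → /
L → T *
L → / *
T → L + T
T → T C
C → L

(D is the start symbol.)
To compute FIRST(C), examine every production with C on the left-hand side, reading each right-hand side left to right until a non-nullable symbol is reached.

FIRST sets of the other non-terminals involved (by the same procedure, iterated to a fixed point):
  FIRST(L) = { '/', ';' }

From C → /:
  - '/' is a terminal: add '/' and stop
From C → L:
  - L is a non-terminal: add FIRST(L) \ {ε} = { '/', ';' }
    L is not nullable, so stop

Collecting: FIRST(C) = { '/', ';' }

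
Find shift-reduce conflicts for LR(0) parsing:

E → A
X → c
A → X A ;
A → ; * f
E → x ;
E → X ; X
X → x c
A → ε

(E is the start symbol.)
Augment with E' → E and build the canonical LR(0) collection (I0 = CLOSURE({[E' → . E]}), then GOTO on every symbol after a dot until no new states appear). It has 17 states:
  I0: { [A → . ; * f], [A → . X A ;], [A → .], [E → . A], [E → . X ; X], [E → . x ;], [E' → . E], [X → . c], [X → . x c] }  — shift, reduce
  I1: { [A → ; . * f] }  — shift
  I2: { [E → A .] }  — reduce
  I3: { [E' → E .] }  — accept
  I4: { [A → . ; * f], [A → . X A ;], [A → .], [A → X . A ;], [E → X . ; X], [X → . c], [X → . x c] }  — shift, reduce
  I5: { [X → c .] }  — reduce
  I6: { [E → x . ;], [X → x . c] }  — shift
  I7: { [E → x ; .] }  — reduce
  I8: { [X → x c .] }  — reduce
  I9: { [A → ; . * f], [E → X ; . X], [X → . c], [X → . x c] }  — shift
  I10: { [A → X A . ;] }  — shift
  I11: { [A → . ; * f], [A → . X A ;], [A → .], [A → X . A ;], [X → . c], [X → . x c] }  — shift, reduce
  I12: { [X → x . c] }  — shift
  I13: { [A → X A ; .] }  — reduce
  I14: { [A → ; * . f] }  — shift
  I15: { [E → X ; X .] }  — reduce
  I16: { [A → ; * f .] }  — reduce

I0 contains reduce item [A → .] and shift items [A → . ; * f], [E → . x ;], [X → . c], [X → . x c] — shift-reduce conflict.
I4 contains reduce item [A → .] and shift items [A → . ; * f], [E → X . ; X], [X → . c], [X → . x c] — shift-reduce conflict.
I11 contains reduce item [A → .] and shift items [A → . ; * f], [X → . c], [X → . x c] — shift-reduce conflict.

Answer: Yes — I0: [A → .] vs [A → . ; * f]; I4: [A → .] vs [A → . ; * f]; I11: [A → .] vs [A → . ; * f]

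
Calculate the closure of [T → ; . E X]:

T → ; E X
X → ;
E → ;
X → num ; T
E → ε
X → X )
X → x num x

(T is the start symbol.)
{ [E → . ;], [E → .], [T → ; . E X] }

Start with: [T → ; . E X]
  [T → ; . E X] has the dot before E: add [E → . ;], [E → .]
No further items can be added.

CLOSURE = { [E → . ;], [E → .], [T → ; . E X] }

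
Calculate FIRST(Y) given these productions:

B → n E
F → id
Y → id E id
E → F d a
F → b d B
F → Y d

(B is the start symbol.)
From Y → id E id:
  - id is a terminal: add 'id' and stop

Collecting: FIRST(Y) = { 'id' }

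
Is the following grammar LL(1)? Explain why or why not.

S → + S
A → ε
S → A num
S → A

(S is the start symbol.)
Yes, the grammar is LL(1).

Relevant sets:
  FIRST(A) = { ε }
  FOLLOW(S) = { $ }

For S:
  PREDICT(S → '+' S) = { '+' }
  PREDICT(S → A num) = { 'num' }
  PREDICT(S → A) = { $ }
A has a single production, so nothing to check there.

All predict sets are disjoint. The grammar IS LL(1).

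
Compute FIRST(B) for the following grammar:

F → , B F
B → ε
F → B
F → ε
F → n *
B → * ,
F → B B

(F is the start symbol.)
{ '*', ε }

From B → ε:
  - ε-production, so ε ∈ FIRST(B)
From B → * ,:
  - '*' is a terminal: add '*' and stop

Collecting: FIRST(B) = { '*', ε }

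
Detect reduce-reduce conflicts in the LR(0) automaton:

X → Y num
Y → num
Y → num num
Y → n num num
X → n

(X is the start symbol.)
Augment with X' → X and build the canonical LR(0) collection (I0 = CLOSURE({[X' → . X]}), then GOTO on every symbol after a dot until no new states appear). It has 9 states:
  I0: { [X → . Y num], [X → . n], [X' → . X], [Y → . n num num], [Y → . num num], [Y → . num] }  — shift
  I1: { [X' → X .] }  — accept
  I2: { [X → Y . num] }  — shift
  I3: { [X → n .], [Y → n . num num] }  — shift, reduce
  I4: { [Y → num . num], [Y → num .] }  — shift, reduce
  I5: { [Y → num num .] }  — reduce
  I6: { [Y → n num . num] }  — shift
  I7: { [Y → n num num .] }  — reduce
  I8: { [X → Y num .] }  — reduce

No state contains more than one complete item.

Answer: No reduce-reduce conflicts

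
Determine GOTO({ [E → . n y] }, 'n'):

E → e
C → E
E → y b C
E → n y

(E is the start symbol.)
{ [E → n . y] }

GOTO(I, 'n') = CLOSURE({ [A → αX.β] : [A → α.Xβ] ∈ I, X = 'n' })

Items with dot before 'n', with the dot advanced:
  [E → . n y] → [E → n . y]
Closure adds nothing (no advanced item has the dot before a non-terminal).

GOTO = { [E → n . y] }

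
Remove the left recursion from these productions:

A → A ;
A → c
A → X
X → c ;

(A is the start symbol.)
A is directly left-recursive. The standard transformation for
  A → A α₁ | ... | A α_m | β₁ | ... | β_n
is
  A  → β₁ A' | ... | β_n A'
  A' → α₁ A' | ... | α_m A' | ε

A → c becomes A → c A'
A → X becomes A → X A'
A → A ; becomes A' → ; A'
Add A' → ε

Productions for other non-terminals are unchanged:
  X → c ;

Resulting grammar:
A → c A'
A → X A'
A' → ; A'
A' → ε
X → c ;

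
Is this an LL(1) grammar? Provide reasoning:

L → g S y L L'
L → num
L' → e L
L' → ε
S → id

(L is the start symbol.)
A grammar is LL(1) if for each non-terminal N with multiple productions, the predict sets of those productions are pairwise disjoint, where PREDICT(N → α) = (FIRST(α) \ {ε}) ∪ (FOLLOW(N) if α ⇒* ε).

Relevant sets:
  FOLLOW(L') = { $, 'e' }

For L:
  PREDICT(L → g S y L L') = { 'g' }
  PREDICT(L → num) = { 'num' }
For L':
  PREDICT(L' → e L) = { 'e' }
  PREDICT(L' → ε) = { $, 'e' }
S has a single production, so nothing to check there.

Conflict found: Predict set conflict for L': { 'e' }
The grammar is NOT LL(1).

Answer: No. Predict set conflict for L': { 'e' }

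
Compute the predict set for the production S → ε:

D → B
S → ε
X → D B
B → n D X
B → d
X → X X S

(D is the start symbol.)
PREDICT(S → ε) = (FIRST(RHS) \ {ε}) ∪ (FOLLOW(S) if ε ∈ FIRST(RHS), i.e. RHS ⇒* ε)
The right-hand side is ε (FIRST(ε) = { ε }), so the predict set is FOLLOW(S) = { $, 'd', 'n' }
PREDICT(S → ε) = { $, 'd', 'n' }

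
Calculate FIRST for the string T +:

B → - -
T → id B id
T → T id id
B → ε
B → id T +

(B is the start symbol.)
{ 'id' }

FIRST sets of the non-terminals involved (from the grammar, by fixed-point iteration):
  FIRST(T) = { 'id' }

To compute FIRST(T +), process the symbols left to right:
Symbol T is a non-terminal. Add FIRST(T) \ {ε} = { 'id' }
T is not nullable (ε ∉ FIRST(T)), so stop here.
FIRST(T +) = { 'id' }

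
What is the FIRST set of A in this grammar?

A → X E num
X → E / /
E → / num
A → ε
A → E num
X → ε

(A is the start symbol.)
FIRST sets of the other non-terminals involved (by the same procedure, iterated to a fixed point):
  FIRST(X) = { '/', ε }
  FIRST(E) = { '/' }

From A → X E num:
  - X is a non-terminal: add FIRST(X) \ {ε} = { '/' }
    X is nullable, so continue to the next symbol
  - E is a non-terminal: add FIRST(E) \ {ε} = { '/' }
    E is not nullable, so stop
From A → ε:
  - ε-production, so ε ∈ FIRST(A)
From A → E num:
  - E is a non-terminal: add FIRST(E) \ {ε} = { '/' }
    E is not nullable, so stop

Collecting: FIRST(A) = { '/', ε }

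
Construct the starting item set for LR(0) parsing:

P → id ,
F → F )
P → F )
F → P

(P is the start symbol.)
First, augment the grammar with P' → P
I₀ = CLOSURE({ [P' → . P] }):
  [P' → . P] has the dot before P: add [P → . id ,], [P → . F )]
  [P → . F )] has the dot before F: add [F → . F )], [F → . P]
No further items can be added.

I₀ = { [F → . F )], [F → . P], [P → . F )], [P → . id ,], [P' → . P] }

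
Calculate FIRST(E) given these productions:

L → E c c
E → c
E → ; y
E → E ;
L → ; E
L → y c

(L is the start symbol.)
{ ';', 'c' }

To compute FIRST(E), examine every production with E on the left-hand side, reading each right-hand side left to right until a non-nullable symbol is reached.

From E → c:
  - c is a terminal: add 'c' and stop
From E → ; y:
  - ';' is a terminal: add ';' and stop
From E → E ;:
  - E is the symbol being defined: contributes nothing new
    E is not nullable, so stop

Collecting: FIRST(E) = { ';', 'c' }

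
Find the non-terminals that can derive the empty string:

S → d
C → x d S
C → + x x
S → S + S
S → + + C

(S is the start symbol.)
None

A non-terminal is nullable if it can derive ε (the empty string): either it has an ε-production, or it has a production whose right-hand side consists entirely of nullable non-terminals.

There are no ε-productions, so no non-terminal can derive ε.
No non-terminals are nullable.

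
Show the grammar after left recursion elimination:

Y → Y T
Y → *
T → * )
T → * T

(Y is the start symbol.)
Y → * Y'
Y' → T Y'
Y' → ε
T → * )
T → * T

Y is directly left-recursive. The standard transformation for
  A → A α₁ | ... | A α_m | β₁ | ... | β_n
is
  A  → β₁ A' | ... | β_n A'
  A' → α₁ A' | ... | α_m A' | ε

Y → * becomes Y → * Y'
Y → Y T becomes Y' → T Y'
Add Y' → ε

Productions for other non-terminals are unchanged:
  T → * )
  T → * T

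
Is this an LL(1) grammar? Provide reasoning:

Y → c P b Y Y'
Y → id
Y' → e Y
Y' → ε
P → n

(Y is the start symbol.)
A grammar is LL(1) if for each non-terminal N with multiple productions, the predict sets of those productions are pairwise disjoint, where PREDICT(N → α) = (FIRST(α) \ {ε}) ∪ (FOLLOW(N) if α ⇒* ε).

Relevant sets:
  FOLLOW(Y') = { $, 'e' }

For Y:
  PREDICT(Y → c P b Y Y') = { 'c' }
  PREDICT(Y → id) = { 'id' }
For Y':
  PREDICT(Y' → e Y) = { 'e' }
  PREDICT(Y' → ε) = { $, 'e' }
P has a single production, so nothing to check there.

Conflict found: Predict set conflict for Y': { 'e' }
The grammar is NOT LL(1).

Answer: No. Predict set conflict for Y': { 'e' }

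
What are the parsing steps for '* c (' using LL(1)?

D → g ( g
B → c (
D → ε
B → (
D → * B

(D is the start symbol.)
LL(1) parsing maintains a stack (initially the start symbol over $) and the input. At each step: if the stack top is a terminal, match it against the current input token; if it is a non-terminal N, replace it with the RHS of M[N, lookahead] (the unique production whose predict set contains the lookahead).

Stack is shown with the top on the left.

Stack  Input    Action
----------------------
D $    * c ( $  output D → * B
* B $  * c ( $  match '*'
B $    c ( $    output B → c (
c ( $  c ( $    match 'c'
( $    ( $      match '('
$      $        accept

The string is accepted.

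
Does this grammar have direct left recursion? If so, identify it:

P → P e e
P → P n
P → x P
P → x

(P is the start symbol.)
Yes, P is left-recursive

Direct left recursion occurs when N → N α for some non-terminal N (the right-hand side begins with the left-hand side itself).

P → P e e: LEFT RECURSIVE (starts with P)
P → P n: LEFT RECURSIVE (starts with P)
P → x P: starts with x
P → x: starts with x

The grammar has direct left recursion on: P.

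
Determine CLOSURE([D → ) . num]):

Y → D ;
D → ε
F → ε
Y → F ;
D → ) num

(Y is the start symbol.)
To compute CLOSURE, for each item [A → α.Bβ] where B is a non-terminal, add [B → .γ] for all productions B → γ; repeat for the newly added items until nothing changes.

Start with: [D → ) . num]
The dot precedes the terminal num, so nothing is added.

CLOSURE = { [D → ) . num] }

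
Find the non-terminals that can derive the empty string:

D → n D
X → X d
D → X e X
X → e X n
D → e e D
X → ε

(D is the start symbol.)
ε-productions: X → ε
So X is immediately nullable.
No further non-terminal can be added: every production for the remaining non-terminals contains a terminal or a non-nullable non-terminal.
Nullable = { 'X' }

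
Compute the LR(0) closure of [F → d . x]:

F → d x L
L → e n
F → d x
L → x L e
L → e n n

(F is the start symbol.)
Start with: [F → d . x]
The dot precedes the terminal x, so nothing is added.

CLOSURE = { [F → d . x] }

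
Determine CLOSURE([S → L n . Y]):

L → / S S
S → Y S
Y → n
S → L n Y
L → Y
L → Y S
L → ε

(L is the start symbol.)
{ [S → L n . Y], [Y → . n] }

To compute CLOSURE, for each item [A → α.Bβ] where B is a non-terminal, add [B → .γ] for all productions B → γ; repeat for the newly added items until nothing changes.

Start with: [S → L n . Y]
  [S → L n . Y] has the dot before Y: add [Y → . n]
No further items can be added.

CLOSURE = { [S → L n . Y], [Y → . n] }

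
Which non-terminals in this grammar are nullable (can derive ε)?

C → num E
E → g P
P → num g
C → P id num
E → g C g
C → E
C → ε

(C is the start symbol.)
A non-terminal is nullable if it can derive ε (the empty string): either it has an ε-production, or it has a production whose right-hand side consists entirely of nullable non-terminals.

ε-productions: C → ε
So C is immediately nullable.
No further non-terminal can be added: every production for the remaining non-terminals contains a terminal or a non-nullable non-terminal.
Nullable = { 'C' }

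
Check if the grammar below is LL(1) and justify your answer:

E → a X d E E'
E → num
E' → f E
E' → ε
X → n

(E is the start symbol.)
Relevant sets:
  FOLLOW(E') = { $, 'f' }

For E:
  PREDICT(E → a X d E E') = { 'a' }
  PREDICT(E → num) = { 'num' }
For E':
  PREDICT(E' → f E) = { 'f' }
  PREDICT(E' → ε) = { $, 'f' }
X has a single production, so nothing to check there.

Conflict found: Predict set conflict for E': { 'f' }
The grammar is NOT LL(1).

Answer: No. Predict set conflict for E': { 'f' }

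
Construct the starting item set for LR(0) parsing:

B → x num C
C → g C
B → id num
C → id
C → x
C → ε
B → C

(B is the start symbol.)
{ [B → . C], [B → . id num], [B → . x num C], [B' → . B], [C → . g C], [C → . id], [C → . x], [C → .] }

First, augment the grammar with B' → B
I₀ = CLOSURE({ [B' → . B] }):
  [B' → . B] has the dot before B: add [B → . x num C], [B → . id num], [B → . C]
  [B → . C] has the dot before C: add [C → . g C], [C → . id], [C → . x], [C → .]
No further items can be added.

I₀ = { [B → . C], [B → . id num], [B → . x num C], [B' → . B], [C → . g C], [C → . id], [C → . x], [C → .] }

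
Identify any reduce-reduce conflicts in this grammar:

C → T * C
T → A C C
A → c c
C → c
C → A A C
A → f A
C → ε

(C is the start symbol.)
Augment with C' → C and build the canonical LR(0) collection (I0 = CLOSURE({[C' → . C]}), then GOTO on every symbol after a dot until no new states appear). It has 15 states:
  I0: { [A → . c c], [A → . f A], [C → . A A C], [C → . T * C], [C → . c], [C → .], [C' → . C], [T → . A C C] }  — shift, reduce
  I1: { [A → . c c], [A → . f A], [C → . A A C], [C → . T * C], [C → . c], [C → .], [C → A . A C], [T → . A C C], [T → A . C C] }  — shift, reduce
  I2: { [C' → C .] }  — accept
  I3: { [C → T . * C] }  — shift
  I4: { [A → c . c], [C → c .] }  — shift, reduce
  I5: { [A → . c c], [A → . f A], [A → f . A] }  — shift
  I6: { [A → f A .] }  — reduce
  I7: { [A → c . c] }  — shift
  I8: { [A → c c .] }  — reduce
  I9: { [A → . c c], [A → . f A], [C → . A A C], [C → . T * C], [C → . c], [C → .], [C → T * . C], [T → . A C C] }  — shift, reduce
  I10: { [C → T * C .] }  — reduce
  I11: { [A → . c c], [A → . f A], [C → . A A C], [C → . T * C], [C → . c], [C → .], [C → A . A C], [C → A A . C], [T → . A C C], [T → A . C C] }  — shift, reduce
  I12: { [A → . c c], [A → . f A], [C → . A A C], [C → . T * C], [C → . c], [C → .], [T → . A C C], [T → A C . C] }  — shift, reduce
  I13: { [T → A C C .] }  — reduce
  I14: { [A → . c c], [A → . f A], [C → . A A C], [C → . T * C], [C → . c], [C → .], [C → A A C .], [T → . A C C], [T → A C . C] }  — shift, 2 reduces

I14 contains complete items [C → .], [C → A A C .] — reduce-reduce conflict.

Answer: Yes — I14: [C → .] vs [C → A A C .]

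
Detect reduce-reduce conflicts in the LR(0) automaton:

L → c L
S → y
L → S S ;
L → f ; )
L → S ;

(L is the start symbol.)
No reduce-reduce conflicts

A reduce-reduce conflict occurs when an LR(0) state has two complete items [A → α .] and [B → β .] — both call for a reduction, and with no lookahead the parser cannot choose between them.

Augment with L' → L and build the canonical LR(0) collection (I0 = CLOSURE({[L' → . L]}), then GOTO on every symbol after a dot until no new states appear). It has 12 states:
  I0: { [L → . S ;], [L → . S S ;], [L → . c L], [L → . f ; )], [L' → . L], [S → . y] }  — shift
  I1: { [L' → L .] }  — accept
  I2: { [L → S . ;], [L → S . S ;], [S → . y] }  — shift
  I3: { [L → . S ;], [L → . S S ;], [L → . c L], [L → . f ; )], [L → c . L], [S → . y] }  — shift
  I4: { [L → f . ; )] }  — shift
  I5: { [S → y .] }  — reduce
  I6: { [L → f ; . )] }  — shift
  I7: { [L → f ; ) .] }  — reduce
  I8: { [L → c L .] }  — reduce
  I9: { [L → S ; .] }  — reduce
  I10: { [L → S S . ;] }  — shift
  I11: { [L → S S ; .] }  — reduce

No state contains more than one complete item.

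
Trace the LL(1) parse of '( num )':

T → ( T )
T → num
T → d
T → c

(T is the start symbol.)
LL(1) parsing maintains a stack (initially the start symbol over $) and the input. At each step: if the stack top is a terminal, match it against the current input token; if it is a non-terminal N, replace it with the RHS of M[N, lookahead] (the unique production whose predict set contains the lookahead).

Stack is shown with the top on the left.

Stack    Input      Action
--------------------------
T $      ( num ) $  output T → ( T )
( T ) $  ( num ) $  match '('
T ) $    num ) $    output T → num
num ) $  num ) $    match 'num'
) $      ) $        match ')'
$        $          accept

The string is accepted.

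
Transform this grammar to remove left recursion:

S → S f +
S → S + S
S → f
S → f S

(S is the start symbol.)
S → f S'
S → f S S'
S' → f + S'
S' → + S S'
S' → ε

S is directly left-recursive. The standard transformation for
  A → A α₁ | ... | A α_m | β₁ | ... | β_n
is
  A  → β₁ A' | ... | β_n A'
  A' → α₁ A' | ... | α_m A' | ε

S → f becomes S → f S'
S → f S becomes S → f S S'
S → S f + becomes S' → f + S'
S → S + S becomes S' → + S S'
Add S' → ε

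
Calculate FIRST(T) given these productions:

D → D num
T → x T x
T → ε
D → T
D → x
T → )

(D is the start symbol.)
From T → x T x:
  - x is a terminal: add 'x' and stop
From T → ε:
  - ε-production, so ε ∈ FIRST(T)
From T → ):
  - ')' is a terminal: add ')' and stop

Collecting: FIRST(T) = { ')', 'x', ε }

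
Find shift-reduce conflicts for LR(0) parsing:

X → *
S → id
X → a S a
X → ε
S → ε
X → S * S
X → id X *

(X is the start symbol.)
Yes — I0: [S → .] vs [S → . id]; I4: [S → .] vs [S → . id]; I5: [S → .] vs [S → . id]; I11: [S → .] vs [S → . id]

A shift-reduce conflict occurs when an LR(0) state has both:
  - a complete (reduce) item [A → α .] (dot at the end), and
  - a shift item [B → β . c γ] (dot before a terminal).

Augment with X' → X and build the canonical LR(0) collection (I0 = CLOSURE({[X' → . X]}), then GOTO on every symbol after a dot until no new states appear). It has 13 states:
  I0: { [S → . id], [S → .], [X → . *], [X → . S * S], [X → . a S a], [X → . id X *], [X → .], [X' → . X] }  — shift, 2 reduces
  I1: { [X → * .] }  — reduce
  I2: { [X → S . * S] }  — shift
  I3: { [X' → X .] }  — accept
  I4: { [S → . id], [S → .], [X → a . S a] }  — shift, reduce
  I5: { [S → . id], [S → .], [S → id .], [X → . *], [X → . S * S], [X → . a S a], [X → . id X *], [X → .], [X → id . X *] }  — shift, 3 reduces
  I6: { [X → id X . *] }  — shift
  I7: { [X → id X * .] }  — reduce
  I8: { [X → a S . a] }  — shift
  I9: { [S → id .] }  — reduce
  I10: { [X → a S a .] }  — reduce
  I11: { [S → . id], [S → .], [X → S * . S] }  — shift, reduce
  I12: { [X → S * S .] }  — reduce

I0 contains reduce items [S → .], [X → .] and shift items [S → . id], [X → . *], [X → . a S a], [X → . id X *] — shift-reduce conflict.
I4 contains reduce item [S → .] and shift item [S → . id] — shift-reduce conflict.
I5 contains reduce items [S → .], [S → id .], [X → .] and shift items [S → . id], [X → . *], [X → . a S a], [X → . id X *] — shift-reduce conflict.
I11 contains reduce item [S → .] and shift item [S → . id] — shift-reduce conflict.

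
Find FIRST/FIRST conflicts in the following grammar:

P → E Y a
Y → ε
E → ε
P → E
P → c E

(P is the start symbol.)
No FIRST/FIRST conflicts.

A FIRST/FIRST conflict occurs when two productions N → α and N → β for the same non-terminal have FIRST(α) ∩ FIRST(β) ≠ ∅ (with ε ∈ FIRST of a nullable right-hand side, so two nullable alternatives also conflict).

FIRST sets of the non-terminals at (or reachable through a nullable prefix from) the front of some alternative:
  FIRST(E) = { ε }
  FIRST(Y) = { ε }

Productions for P:
  P → E Y a: FIRST = { 'a' }
  P → E: FIRST = { ε }
  P → c E: FIRST = { 'c' }
Y, E have only one production, so no FIRST/FIRST conflict is possible there.

All alternatives of each non-terminal have pairwise disjoint FIRST sets.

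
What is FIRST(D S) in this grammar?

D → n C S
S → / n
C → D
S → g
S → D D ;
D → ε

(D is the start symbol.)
FIRST sets of the non-terminals involved (from the grammar, by fixed-point iteration):
  FIRST(D) = { 'n', ε }
  FIRST(S) = { '/', ';', 'g', 'n' }

To compute FIRST(D S), process the symbols left to right:
Symbol D is a non-terminal. Add FIRST(D) \ {ε} = { 'n' }
D is nullable (ε ∈ FIRST(D)), continue to the next symbol.
Symbol S is a non-terminal. Add FIRST(S) \ {ε} = { '/', ';', 'g', 'n' }
S is not nullable (ε ∉ FIRST(S)), so stop here.
FIRST(D S) = { '/', ';', 'g', 'n' }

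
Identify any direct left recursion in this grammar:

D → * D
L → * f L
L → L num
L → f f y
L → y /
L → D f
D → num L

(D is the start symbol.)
Yes, L is left-recursive

D → * D: starts with '*'
L → * f L: starts with '*'
L → L num: LEFT RECURSIVE (starts with L)
L → f f y: starts with f
L → y /: starts with y
L → D f: starts with D
D → num L: starts with num

The grammar has direct left recursion on: L.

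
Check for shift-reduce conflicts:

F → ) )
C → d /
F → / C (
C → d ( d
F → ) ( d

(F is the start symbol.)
No shift-reduce conflicts

A shift-reduce conflict occurs when an LR(0) state has both:
  - a complete (reduce) item [A → α .] (dot at the end), and
  - a shift item [B → β . c γ] (dot before a terminal).

Augment with F' → F and build the canonical LR(0) collection (I0 = CLOSURE({[F' → . F]}), then GOTO on every symbol after a dot until no new states appear). It has 13 states:
  I0: { [F → . ) ( d], [F → . ) )], [F → . / C (], [F' → . F] }  — shift
  I1: { [F → ) . ( d], [F → ) . )] }  — shift
  I2: { [C → . d ( d], [C → . d /], [F → / . C (] }  — shift
  I3: { [F' → F .] }  — accept
  I4: { [F → / C . (] }  — shift
  I5: { [C → d . ( d], [C → d . /] }  — shift
  I6: { [C → d ( . d] }  — shift
  I7: { [C → d / .] }  — reduce
  I8: { [C → d ( d .] }  — reduce
  I9: { [F → / C ( .] }  — reduce
  I10: { [F → ) ( . d] }  — shift
  I11: { [F → ) ) .] }  — reduce
  I12: { [F → ) ( d .] }  — reduce

No state contains both a complete item and a shift item.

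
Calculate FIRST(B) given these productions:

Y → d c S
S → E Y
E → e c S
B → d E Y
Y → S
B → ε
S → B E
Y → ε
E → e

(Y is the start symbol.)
{ 'd', ε }

From B → d E Y:
  - d is a terminal: add 'd' and stop
From B → ε:
  - ε-production, so ε ∈ FIRST(B)

Collecting: FIRST(B) = { 'd', ε }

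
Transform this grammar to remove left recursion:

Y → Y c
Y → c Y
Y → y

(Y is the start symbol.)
Y → c Y Y'
Y → y Y'
Y' → c Y'
Y' → ε

Y is directly left-recursive. The standard transformation for
  A → A α₁ | ... | A α_m | β₁ | ... | β_n
is
  A  → β₁ A' | ... | β_n A'
  A' → α₁ A' | ... | α_m A' | ε

Y → c Y becomes Y → c Y Y'
Y → y becomes Y → y Y'
Y → Y c becomes Y' → c Y'
Add Y' → ε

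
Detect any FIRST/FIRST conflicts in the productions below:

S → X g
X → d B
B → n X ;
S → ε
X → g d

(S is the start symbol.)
No FIRST/FIRST conflicts.

FIRST sets of the non-terminals at (or reachable through a nullable prefix from) the front of some alternative:
  FIRST(X) = { 'd', 'g' }

Productions for S:
  S → X g: FIRST = { 'd', 'g' }
  S → ε: FIRST = { ε }
Productions for X:
  X → d B: FIRST = { 'd' }
  X → g d: FIRST = { 'g' }
B has only one production, so no FIRST/FIRST conflict is possible there.

All alternatives of each non-terminal have pairwise disjoint FIRST sets.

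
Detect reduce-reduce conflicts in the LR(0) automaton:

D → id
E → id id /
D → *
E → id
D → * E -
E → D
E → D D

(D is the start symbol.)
Yes — I6: [D → id .] vs [E → id .]

Augment with D' → D and build the canonical LR(0) collection (I0 = CLOSURE({[D' → . D]}), then GOTO on every symbol after a dot until no new states appear). It has 11 states:
  I0: { [D → . * E -], [D → . *], [D → . id], [D' → . D] }  — shift
  I1: { [D → * . E -], [D → * .], [D → . * E -], [D → . *], [D → . id], [E → . D D], [E → . D], [E → . id id /], [E → . id] }  — shift, reduce
  I2: { [D' → D .] }  — accept
  I3: { [D → id .] }  — reduce
  I4: { [D → . * E -], [D → . *], [D → . id], [E → D . D], [E → D .] }  — shift, reduce
  I5: { [D → * E . -] }  — shift
  I6: { [D → id .], [E → id . id /], [E → id .] }  — shift, 2 reduces
  I7: { [E → id id . /] }  — shift
  I8: { [E → id id / .] }  — reduce
  I9: { [D → * E - .] }  — reduce
  I10: { [E → D D .] }  — reduce

I6 contains complete items [D → id .], [E → id .] — reduce-reduce conflict.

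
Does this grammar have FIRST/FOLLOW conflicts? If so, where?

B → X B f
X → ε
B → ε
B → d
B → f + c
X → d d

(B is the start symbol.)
Yes. B → X B f with FOLLOW(B) on { 'f' }; B → f '+' c with FOLLOW(B) on { 'f' }; X → d d with FOLLOW(X) on { 'd' }

A FIRST/FOLLOW conflict occurs when a non-terminal N has a nullable alternative N → β (β ⇒* ε) and another alternative N → α with FIRST(α) ∩ FOLLOW(N) ≠ ∅: on such a lookahead the parser cannot decide between expanding α and letting N vanish via β.

Nullable non-terminals: B, X.
FIRST sets used below: FIRST(X) = { 'd', ε }, FIRST(B) = { 'd', 'f', ε }

B: nullable alternative(s) B → ε; FOLLOW(B) = { $, 'f' }
  B → X B f: FIRST \ {ε} = { 'd', 'f' } — overlaps FOLLOW(B) on { 'f' }: CONFLICT
  B → ε: FIRST \ {ε} = { } — this is the only nullable alternative, skip
  B → d: FIRST \ {ε} = { 'd' } — disjoint from FOLLOW(B)
  B → f + c: FIRST \ {ε} = { 'f' } — overlaps FOLLOW(B) on { 'f' }: CONFLICT

X: nullable alternative(s) X → ε; FOLLOW(X) = { 'd', 'f' }
  X → ε: FIRST \ {ε} = { } — this is the only nullable alternative, skip
  X → d d: FIRST \ {ε} = { 'd' } — overlaps FOLLOW(X) on { 'd' }: CONFLICT

So the grammar has 3 FIRST/FOLLOW conflicts (marked CONFLICT above).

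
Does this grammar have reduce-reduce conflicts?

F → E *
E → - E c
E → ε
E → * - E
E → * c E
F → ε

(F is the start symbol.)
Yes — I0: [E → .] vs [F → .]

A reduce-reduce conflict occurs when an LR(0) state has two complete items [A → α .] and [B → β .] — both call for a reduction, and with no lookahead the parser cannot choose between them.

Augment with F' → F and build the canonical LR(0) collection (I0 = CLOSURE({[F' → . F]}), then GOTO on every symbol after a dot until no new states appear). It has 12 states:
  I0: { [E → . * - E], [E → . * c E], [E → . - E c], [E → .], [F → . E *], [F → .], [F' → . F] }  — shift, 2 reduces
  I1: { [E → * . - E], [E → * . c E] }  — shift
  I2: { [E → - . E c], [E → . * - E], [E → . * c E], [E → . - E c], [E → .] }  — shift, reduce
  I3: { [F → E . *] }  — shift
  I4: { [F' → F .] }  — accept
  I5: { [F → E * .] }  — reduce
  I6: { [E → - E . c] }  — shift
  I7: { [E → - E c .] }  — reduce
  I8: { [E → * - . E], [E → . * - E], [E → . * c E], [E → . - E c], [E → .] }  — shift, reduce
  I9: { [E → * c . E], [E → . * - E], [E → . * c E], [E → . - E c], [E → .] }  — shift, reduce
  I10: { [E → * c E .] }  — reduce
  I11: { [E → * - E .] }  — reduce

I0 contains complete items [E → .], [F → .] — reduce-reduce conflict.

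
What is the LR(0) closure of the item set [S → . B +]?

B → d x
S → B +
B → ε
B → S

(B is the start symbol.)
To compute CLOSURE, for each item [A → α.Bβ] where B is a non-terminal, add [B → .γ] for all productions B → γ; repeat for the newly added items until nothing changes.

Start with: [S → . B +]
  [S → . B +] has the dot before B: add [B → . d x], [B → .], [B → . S]
  [B → . S] has the dot before S: all S-items already present
No further items can be added.

CLOSURE = { [B → . S], [B → . d x], [B → .], [S → . B +] }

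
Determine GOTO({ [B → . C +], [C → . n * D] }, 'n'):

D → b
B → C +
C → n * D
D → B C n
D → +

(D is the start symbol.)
GOTO(I, 'n') = CLOSURE({ [A → αX.β] : [A → α.Xβ] ∈ I, X = 'n' })

Items with dot before 'n', with the dot advanced:
  [C → . n * D] → [C → n . * D]
Closure adds nothing (no advanced item has the dot before a non-terminal).

GOTO = { [C → n . * D] }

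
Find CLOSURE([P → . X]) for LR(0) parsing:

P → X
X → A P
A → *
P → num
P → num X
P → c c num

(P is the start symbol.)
Start with: [P → . X]
  [P → . X] has the dot before X: add [X → . A P]
  [X → . A P] has the dot before A: add [A → . *]
No further items can be added.

CLOSURE = { [A → . *], [P → . X], [X → . A P] }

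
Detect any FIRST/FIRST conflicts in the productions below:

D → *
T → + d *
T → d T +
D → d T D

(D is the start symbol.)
Productions for D:
  D → *: FIRST = { '*' }
  D → d T D: FIRST = { 'd' }
Productions for T:
  T → + d *: FIRST = { '+' }
  T → d T +: FIRST = { 'd' }

All alternatives of each non-terminal have pairwise disjoint FIRST sets.

Answer: No FIRST/FIRST conflicts.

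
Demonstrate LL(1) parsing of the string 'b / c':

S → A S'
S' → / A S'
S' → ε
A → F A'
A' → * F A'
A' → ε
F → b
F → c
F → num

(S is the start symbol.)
Stack is shown with the top on the left.

Stack      Input    Action
--------------------------
S $        b / c $  output S → A S'
A S' $     b / c $  output A → F A'
F A' S' $  b / c $  output F → b
b A' S' $  b / c $  match 'b'
A' S' $    / c $    output A' → ε
S' $       / c $    output S' → / A S'
/ A S' $   / c $    match '/'
A S' $     c $      output A → F A'
F A' S' $  c $      output F → c
c A' S' $  c $      match 'c'
A' S' $    $        output A' → ε
S' $       $        output S' → ε
$          $        accept

The string is accepted.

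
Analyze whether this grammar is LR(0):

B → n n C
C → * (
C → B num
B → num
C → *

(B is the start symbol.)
Augment with B' → B and build the canonical LR(0) collection (I0 = CLOSURE({[B' → . B]}), then GOTO on every symbol after a dot until no new states appear). It has 10 states:
  I0: { [B → . n n C], [B → . num], [B' → . B] }  — shift
  I1: { [B' → B .] }  — accept
  I2: { [B → n . n C] }  — shift
  I3: { [B → num .] }  — reduce
  I4: { [B → . n n C], [B → . num], [B → n n . C], [C → . * (], [C → . *], [C → . B num] }  — shift
  I5: { [C → * . (], [C → * .] }  — shift, reduce
  I6: { [C → B . num] }  — shift
  I7: { [B → n n C .] }  — reduce
  I8: { [C → B num .] }  — reduce
  I9: { [C → * ( .] }  — reduce

Conflict in state I5:
  Shift-reduce conflict between [C → * .] and [C → * . (]
So the grammar is NOT LR(0).

Answer: No. Shift-reduce conflict between [C → * .] and [C → * . (]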